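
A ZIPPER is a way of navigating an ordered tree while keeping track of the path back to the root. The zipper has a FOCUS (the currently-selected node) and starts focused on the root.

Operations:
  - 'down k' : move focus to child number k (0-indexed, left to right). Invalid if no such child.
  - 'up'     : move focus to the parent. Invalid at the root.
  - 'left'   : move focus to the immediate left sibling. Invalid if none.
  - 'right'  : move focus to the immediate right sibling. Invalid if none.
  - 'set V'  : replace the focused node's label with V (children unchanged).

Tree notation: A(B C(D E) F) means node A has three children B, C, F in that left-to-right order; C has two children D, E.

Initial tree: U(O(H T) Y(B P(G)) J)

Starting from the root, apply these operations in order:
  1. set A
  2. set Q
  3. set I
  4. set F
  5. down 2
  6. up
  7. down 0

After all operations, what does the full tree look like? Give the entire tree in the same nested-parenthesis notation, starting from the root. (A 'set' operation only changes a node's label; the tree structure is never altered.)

Answer: F(O(H T) Y(B P(G)) J)

Derivation:
Step 1 (set A): focus=A path=root depth=0 children=['O', 'Y', 'J'] (at root)
Step 2 (set Q): focus=Q path=root depth=0 children=['O', 'Y', 'J'] (at root)
Step 3 (set I): focus=I path=root depth=0 children=['O', 'Y', 'J'] (at root)
Step 4 (set F): focus=F path=root depth=0 children=['O', 'Y', 'J'] (at root)
Step 5 (down 2): focus=J path=2 depth=1 children=[] left=['O', 'Y'] right=[] parent=F
Step 6 (up): focus=F path=root depth=0 children=['O', 'Y', 'J'] (at root)
Step 7 (down 0): focus=O path=0 depth=1 children=['H', 'T'] left=[] right=['Y', 'J'] parent=F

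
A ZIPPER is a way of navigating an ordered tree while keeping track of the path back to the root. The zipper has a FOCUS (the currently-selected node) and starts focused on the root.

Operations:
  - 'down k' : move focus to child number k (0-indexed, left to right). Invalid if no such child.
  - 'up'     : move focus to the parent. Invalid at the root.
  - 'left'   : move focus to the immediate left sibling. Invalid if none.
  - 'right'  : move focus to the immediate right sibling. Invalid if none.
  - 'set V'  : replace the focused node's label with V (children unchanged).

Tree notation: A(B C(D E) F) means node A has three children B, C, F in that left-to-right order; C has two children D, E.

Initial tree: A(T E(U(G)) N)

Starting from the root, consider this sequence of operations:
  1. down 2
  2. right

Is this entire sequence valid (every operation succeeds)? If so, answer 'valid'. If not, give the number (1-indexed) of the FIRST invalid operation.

Answer: 2

Derivation:
Step 1 (down 2): focus=N path=2 depth=1 children=[] left=['T', 'E'] right=[] parent=A
Step 2 (right): INVALID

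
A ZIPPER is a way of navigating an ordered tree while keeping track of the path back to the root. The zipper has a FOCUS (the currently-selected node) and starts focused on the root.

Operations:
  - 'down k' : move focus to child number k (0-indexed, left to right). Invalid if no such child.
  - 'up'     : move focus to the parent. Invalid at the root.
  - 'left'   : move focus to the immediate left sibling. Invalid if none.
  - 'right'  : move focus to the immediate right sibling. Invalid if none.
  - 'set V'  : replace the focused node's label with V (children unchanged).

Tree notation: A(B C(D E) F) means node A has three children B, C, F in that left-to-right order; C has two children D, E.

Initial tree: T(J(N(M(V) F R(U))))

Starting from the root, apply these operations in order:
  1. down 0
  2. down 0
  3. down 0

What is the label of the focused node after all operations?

Answer: M

Derivation:
Step 1 (down 0): focus=J path=0 depth=1 children=['N'] left=[] right=[] parent=T
Step 2 (down 0): focus=N path=0/0 depth=2 children=['M', 'F', 'R'] left=[] right=[] parent=J
Step 3 (down 0): focus=M path=0/0/0 depth=3 children=['V'] left=[] right=['F', 'R'] parent=N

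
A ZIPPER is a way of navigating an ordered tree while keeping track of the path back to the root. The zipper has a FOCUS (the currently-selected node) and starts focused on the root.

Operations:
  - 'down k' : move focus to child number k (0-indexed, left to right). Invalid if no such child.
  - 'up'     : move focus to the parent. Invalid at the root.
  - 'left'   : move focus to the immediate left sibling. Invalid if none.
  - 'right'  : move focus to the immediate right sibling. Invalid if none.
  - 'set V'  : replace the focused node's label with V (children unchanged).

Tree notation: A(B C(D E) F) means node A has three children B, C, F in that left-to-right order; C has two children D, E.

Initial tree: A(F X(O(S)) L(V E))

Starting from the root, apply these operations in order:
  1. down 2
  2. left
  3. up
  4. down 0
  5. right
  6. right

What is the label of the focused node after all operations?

Step 1 (down 2): focus=L path=2 depth=1 children=['V', 'E'] left=['F', 'X'] right=[] parent=A
Step 2 (left): focus=X path=1 depth=1 children=['O'] left=['F'] right=['L'] parent=A
Step 3 (up): focus=A path=root depth=0 children=['F', 'X', 'L'] (at root)
Step 4 (down 0): focus=F path=0 depth=1 children=[] left=[] right=['X', 'L'] parent=A
Step 5 (right): focus=X path=1 depth=1 children=['O'] left=['F'] right=['L'] parent=A
Step 6 (right): focus=L path=2 depth=1 children=['V', 'E'] left=['F', 'X'] right=[] parent=A

Answer: L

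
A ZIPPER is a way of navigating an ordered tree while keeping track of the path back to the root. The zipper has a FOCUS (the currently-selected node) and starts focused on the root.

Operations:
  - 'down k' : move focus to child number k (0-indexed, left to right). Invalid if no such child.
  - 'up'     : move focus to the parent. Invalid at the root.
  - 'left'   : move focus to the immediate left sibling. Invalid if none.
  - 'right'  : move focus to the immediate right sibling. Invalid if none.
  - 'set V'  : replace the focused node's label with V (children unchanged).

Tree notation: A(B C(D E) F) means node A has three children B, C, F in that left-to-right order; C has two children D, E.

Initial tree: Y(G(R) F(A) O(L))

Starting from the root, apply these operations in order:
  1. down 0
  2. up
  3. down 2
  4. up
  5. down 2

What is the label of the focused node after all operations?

Step 1 (down 0): focus=G path=0 depth=1 children=['R'] left=[] right=['F', 'O'] parent=Y
Step 2 (up): focus=Y path=root depth=0 children=['G', 'F', 'O'] (at root)
Step 3 (down 2): focus=O path=2 depth=1 children=['L'] left=['G', 'F'] right=[] parent=Y
Step 4 (up): focus=Y path=root depth=0 children=['G', 'F', 'O'] (at root)
Step 5 (down 2): focus=O path=2 depth=1 children=['L'] left=['G', 'F'] right=[] parent=Y

Answer: O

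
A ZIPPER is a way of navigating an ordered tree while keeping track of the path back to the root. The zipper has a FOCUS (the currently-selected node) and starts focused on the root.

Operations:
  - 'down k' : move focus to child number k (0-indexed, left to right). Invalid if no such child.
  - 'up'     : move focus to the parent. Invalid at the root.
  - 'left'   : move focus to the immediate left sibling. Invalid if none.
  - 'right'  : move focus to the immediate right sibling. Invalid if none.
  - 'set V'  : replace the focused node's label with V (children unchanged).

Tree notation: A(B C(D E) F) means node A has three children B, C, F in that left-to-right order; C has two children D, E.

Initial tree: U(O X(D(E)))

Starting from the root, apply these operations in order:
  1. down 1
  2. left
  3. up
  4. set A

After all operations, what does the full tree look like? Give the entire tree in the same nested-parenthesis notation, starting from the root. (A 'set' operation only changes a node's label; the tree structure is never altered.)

Answer: A(O X(D(E)))

Derivation:
Step 1 (down 1): focus=X path=1 depth=1 children=['D'] left=['O'] right=[] parent=U
Step 2 (left): focus=O path=0 depth=1 children=[] left=[] right=['X'] parent=U
Step 3 (up): focus=U path=root depth=0 children=['O', 'X'] (at root)
Step 4 (set A): focus=A path=root depth=0 children=['O', 'X'] (at root)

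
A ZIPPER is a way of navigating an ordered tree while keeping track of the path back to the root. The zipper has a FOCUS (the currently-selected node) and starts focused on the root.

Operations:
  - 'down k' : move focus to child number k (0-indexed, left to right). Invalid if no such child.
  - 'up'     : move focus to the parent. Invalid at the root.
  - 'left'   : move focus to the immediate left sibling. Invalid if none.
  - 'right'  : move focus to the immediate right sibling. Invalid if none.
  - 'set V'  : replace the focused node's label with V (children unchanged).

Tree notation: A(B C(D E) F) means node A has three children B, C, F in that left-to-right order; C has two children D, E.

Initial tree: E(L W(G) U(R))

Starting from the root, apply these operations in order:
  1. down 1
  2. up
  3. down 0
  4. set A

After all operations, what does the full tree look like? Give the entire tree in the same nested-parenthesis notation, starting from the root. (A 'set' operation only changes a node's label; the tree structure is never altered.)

Answer: E(A W(G) U(R))

Derivation:
Step 1 (down 1): focus=W path=1 depth=1 children=['G'] left=['L'] right=['U'] parent=E
Step 2 (up): focus=E path=root depth=0 children=['L', 'W', 'U'] (at root)
Step 3 (down 0): focus=L path=0 depth=1 children=[] left=[] right=['W', 'U'] parent=E
Step 4 (set A): focus=A path=0 depth=1 children=[] left=[] right=['W', 'U'] parent=E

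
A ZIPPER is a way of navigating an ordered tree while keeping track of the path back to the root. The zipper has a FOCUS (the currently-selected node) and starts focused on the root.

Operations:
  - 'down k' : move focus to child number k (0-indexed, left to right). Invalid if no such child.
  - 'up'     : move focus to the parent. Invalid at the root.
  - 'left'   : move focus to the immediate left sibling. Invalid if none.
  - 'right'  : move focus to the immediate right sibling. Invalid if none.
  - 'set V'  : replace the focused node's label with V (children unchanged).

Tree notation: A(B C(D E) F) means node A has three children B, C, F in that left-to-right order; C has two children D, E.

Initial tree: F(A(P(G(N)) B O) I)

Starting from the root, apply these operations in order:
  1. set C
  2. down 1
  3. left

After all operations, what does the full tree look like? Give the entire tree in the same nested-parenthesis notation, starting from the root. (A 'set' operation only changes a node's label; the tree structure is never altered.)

Answer: C(A(P(G(N)) B O) I)

Derivation:
Step 1 (set C): focus=C path=root depth=0 children=['A', 'I'] (at root)
Step 2 (down 1): focus=I path=1 depth=1 children=[] left=['A'] right=[] parent=C
Step 3 (left): focus=A path=0 depth=1 children=['P', 'B', 'O'] left=[] right=['I'] parent=C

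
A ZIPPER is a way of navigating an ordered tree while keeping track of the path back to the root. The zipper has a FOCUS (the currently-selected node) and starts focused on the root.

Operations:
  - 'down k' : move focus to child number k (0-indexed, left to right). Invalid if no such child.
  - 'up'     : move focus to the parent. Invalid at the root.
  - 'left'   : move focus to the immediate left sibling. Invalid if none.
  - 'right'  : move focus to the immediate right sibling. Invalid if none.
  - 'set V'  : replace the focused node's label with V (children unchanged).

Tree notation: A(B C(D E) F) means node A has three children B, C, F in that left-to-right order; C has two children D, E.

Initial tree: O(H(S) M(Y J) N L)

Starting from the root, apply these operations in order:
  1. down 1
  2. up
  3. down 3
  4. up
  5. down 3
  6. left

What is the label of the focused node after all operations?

Answer: N

Derivation:
Step 1 (down 1): focus=M path=1 depth=1 children=['Y', 'J'] left=['H'] right=['N', 'L'] parent=O
Step 2 (up): focus=O path=root depth=0 children=['H', 'M', 'N', 'L'] (at root)
Step 3 (down 3): focus=L path=3 depth=1 children=[] left=['H', 'M', 'N'] right=[] parent=O
Step 4 (up): focus=O path=root depth=0 children=['H', 'M', 'N', 'L'] (at root)
Step 5 (down 3): focus=L path=3 depth=1 children=[] left=['H', 'M', 'N'] right=[] parent=O
Step 6 (left): focus=N path=2 depth=1 children=[] left=['H', 'M'] right=['L'] parent=O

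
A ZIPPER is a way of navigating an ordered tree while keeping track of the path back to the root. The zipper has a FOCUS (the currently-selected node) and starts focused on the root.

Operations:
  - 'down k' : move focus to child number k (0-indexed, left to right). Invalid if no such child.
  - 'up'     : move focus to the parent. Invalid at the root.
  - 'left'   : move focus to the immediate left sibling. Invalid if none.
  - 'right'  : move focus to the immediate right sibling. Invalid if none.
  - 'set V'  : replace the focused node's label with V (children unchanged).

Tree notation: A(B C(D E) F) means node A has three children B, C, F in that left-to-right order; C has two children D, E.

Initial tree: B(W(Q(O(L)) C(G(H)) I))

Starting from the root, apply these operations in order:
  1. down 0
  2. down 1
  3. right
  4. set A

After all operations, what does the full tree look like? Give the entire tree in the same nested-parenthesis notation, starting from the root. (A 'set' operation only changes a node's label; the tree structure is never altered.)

Step 1 (down 0): focus=W path=0 depth=1 children=['Q', 'C', 'I'] left=[] right=[] parent=B
Step 2 (down 1): focus=C path=0/1 depth=2 children=['G'] left=['Q'] right=['I'] parent=W
Step 3 (right): focus=I path=0/2 depth=2 children=[] left=['Q', 'C'] right=[] parent=W
Step 4 (set A): focus=A path=0/2 depth=2 children=[] left=['Q', 'C'] right=[] parent=W

Answer: B(W(Q(O(L)) C(G(H)) A))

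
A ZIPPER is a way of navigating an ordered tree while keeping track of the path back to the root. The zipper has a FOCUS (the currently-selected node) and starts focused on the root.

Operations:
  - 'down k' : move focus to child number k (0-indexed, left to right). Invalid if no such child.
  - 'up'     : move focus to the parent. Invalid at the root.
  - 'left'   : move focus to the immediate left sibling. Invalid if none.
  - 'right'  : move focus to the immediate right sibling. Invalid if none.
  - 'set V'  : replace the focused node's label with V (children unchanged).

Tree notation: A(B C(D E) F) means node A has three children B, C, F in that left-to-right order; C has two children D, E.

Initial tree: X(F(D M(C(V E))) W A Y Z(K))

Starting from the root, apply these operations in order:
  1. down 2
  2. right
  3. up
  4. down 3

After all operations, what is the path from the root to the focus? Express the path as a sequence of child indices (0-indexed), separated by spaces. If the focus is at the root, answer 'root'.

Step 1 (down 2): focus=A path=2 depth=1 children=[] left=['F', 'W'] right=['Y', 'Z'] parent=X
Step 2 (right): focus=Y path=3 depth=1 children=[] left=['F', 'W', 'A'] right=['Z'] parent=X
Step 3 (up): focus=X path=root depth=0 children=['F', 'W', 'A', 'Y', 'Z'] (at root)
Step 4 (down 3): focus=Y path=3 depth=1 children=[] left=['F', 'W', 'A'] right=['Z'] parent=X

Answer: 3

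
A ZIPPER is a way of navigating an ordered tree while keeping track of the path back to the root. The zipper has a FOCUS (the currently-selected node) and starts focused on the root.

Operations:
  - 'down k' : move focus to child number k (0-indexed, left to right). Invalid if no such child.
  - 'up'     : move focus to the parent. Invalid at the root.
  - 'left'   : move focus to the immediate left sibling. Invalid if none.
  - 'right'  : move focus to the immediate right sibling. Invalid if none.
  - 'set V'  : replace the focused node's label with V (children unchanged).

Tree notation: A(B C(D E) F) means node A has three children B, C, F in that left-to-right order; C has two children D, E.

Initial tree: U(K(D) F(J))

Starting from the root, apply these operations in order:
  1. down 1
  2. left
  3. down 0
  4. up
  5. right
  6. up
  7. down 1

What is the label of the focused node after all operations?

Step 1 (down 1): focus=F path=1 depth=1 children=['J'] left=['K'] right=[] parent=U
Step 2 (left): focus=K path=0 depth=1 children=['D'] left=[] right=['F'] parent=U
Step 3 (down 0): focus=D path=0/0 depth=2 children=[] left=[] right=[] parent=K
Step 4 (up): focus=K path=0 depth=1 children=['D'] left=[] right=['F'] parent=U
Step 5 (right): focus=F path=1 depth=1 children=['J'] left=['K'] right=[] parent=U
Step 6 (up): focus=U path=root depth=0 children=['K', 'F'] (at root)
Step 7 (down 1): focus=F path=1 depth=1 children=['J'] left=['K'] right=[] parent=U

Answer: F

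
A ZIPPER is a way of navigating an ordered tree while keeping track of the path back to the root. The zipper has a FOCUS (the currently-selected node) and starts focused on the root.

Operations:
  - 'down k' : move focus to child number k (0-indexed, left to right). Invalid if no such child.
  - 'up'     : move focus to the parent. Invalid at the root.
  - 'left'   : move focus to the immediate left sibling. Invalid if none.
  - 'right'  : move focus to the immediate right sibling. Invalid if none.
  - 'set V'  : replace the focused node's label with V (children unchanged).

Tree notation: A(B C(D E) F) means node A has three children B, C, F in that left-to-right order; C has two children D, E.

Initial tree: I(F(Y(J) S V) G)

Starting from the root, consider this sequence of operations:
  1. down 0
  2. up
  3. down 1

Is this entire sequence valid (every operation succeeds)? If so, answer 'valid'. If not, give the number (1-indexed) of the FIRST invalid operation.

Answer: valid

Derivation:
Step 1 (down 0): focus=F path=0 depth=1 children=['Y', 'S', 'V'] left=[] right=['G'] parent=I
Step 2 (up): focus=I path=root depth=0 children=['F', 'G'] (at root)
Step 3 (down 1): focus=G path=1 depth=1 children=[] left=['F'] right=[] parent=I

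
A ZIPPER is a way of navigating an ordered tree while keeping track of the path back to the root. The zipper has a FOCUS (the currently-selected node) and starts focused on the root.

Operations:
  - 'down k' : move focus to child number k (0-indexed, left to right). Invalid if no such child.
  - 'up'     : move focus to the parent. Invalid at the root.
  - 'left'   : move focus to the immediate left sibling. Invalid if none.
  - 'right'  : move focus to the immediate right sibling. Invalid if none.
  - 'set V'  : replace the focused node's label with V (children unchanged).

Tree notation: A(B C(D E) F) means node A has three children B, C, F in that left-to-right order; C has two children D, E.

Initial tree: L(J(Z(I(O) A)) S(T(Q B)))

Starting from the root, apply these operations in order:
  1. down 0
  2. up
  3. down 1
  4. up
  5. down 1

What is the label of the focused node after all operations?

Answer: S

Derivation:
Step 1 (down 0): focus=J path=0 depth=1 children=['Z'] left=[] right=['S'] parent=L
Step 2 (up): focus=L path=root depth=0 children=['J', 'S'] (at root)
Step 3 (down 1): focus=S path=1 depth=1 children=['T'] left=['J'] right=[] parent=L
Step 4 (up): focus=L path=root depth=0 children=['J', 'S'] (at root)
Step 5 (down 1): focus=S path=1 depth=1 children=['T'] left=['J'] right=[] parent=L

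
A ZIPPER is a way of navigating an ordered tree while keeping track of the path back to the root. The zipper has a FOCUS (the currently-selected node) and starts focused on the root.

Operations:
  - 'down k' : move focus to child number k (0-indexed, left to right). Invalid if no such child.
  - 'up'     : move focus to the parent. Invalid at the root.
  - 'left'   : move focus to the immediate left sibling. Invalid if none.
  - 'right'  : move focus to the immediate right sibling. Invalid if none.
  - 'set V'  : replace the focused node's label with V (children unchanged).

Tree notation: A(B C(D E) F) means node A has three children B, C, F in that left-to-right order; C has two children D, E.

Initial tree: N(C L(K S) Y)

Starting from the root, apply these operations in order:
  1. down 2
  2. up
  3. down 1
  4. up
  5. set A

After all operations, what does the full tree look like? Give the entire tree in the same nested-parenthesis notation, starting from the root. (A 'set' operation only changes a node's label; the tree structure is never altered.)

Step 1 (down 2): focus=Y path=2 depth=1 children=[] left=['C', 'L'] right=[] parent=N
Step 2 (up): focus=N path=root depth=0 children=['C', 'L', 'Y'] (at root)
Step 3 (down 1): focus=L path=1 depth=1 children=['K', 'S'] left=['C'] right=['Y'] parent=N
Step 4 (up): focus=N path=root depth=0 children=['C', 'L', 'Y'] (at root)
Step 5 (set A): focus=A path=root depth=0 children=['C', 'L', 'Y'] (at root)

Answer: A(C L(K S) Y)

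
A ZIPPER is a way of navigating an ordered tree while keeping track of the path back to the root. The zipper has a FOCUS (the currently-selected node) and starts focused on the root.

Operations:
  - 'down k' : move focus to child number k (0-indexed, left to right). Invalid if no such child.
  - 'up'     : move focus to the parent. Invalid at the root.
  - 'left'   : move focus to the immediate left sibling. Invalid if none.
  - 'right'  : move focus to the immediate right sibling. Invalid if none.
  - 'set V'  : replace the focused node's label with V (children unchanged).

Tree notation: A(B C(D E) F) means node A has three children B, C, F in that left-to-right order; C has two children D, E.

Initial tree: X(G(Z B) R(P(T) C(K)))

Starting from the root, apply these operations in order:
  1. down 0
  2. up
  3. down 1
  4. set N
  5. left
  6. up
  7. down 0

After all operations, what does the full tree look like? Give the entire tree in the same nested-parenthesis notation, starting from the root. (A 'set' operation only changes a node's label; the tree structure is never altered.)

Answer: X(G(Z B) N(P(T) C(K)))

Derivation:
Step 1 (down 0): focus=G path=0 depth=1 children=['Z', 'B'] left=[] right=['R'] parent=X
Step 2 (up): focus=X path=root depth=0 children=['G', 'R'] (at root)
Step 3 (down 1): focus=R path=1 depth=1 children=['P', 'C'] left=['G'] right=[] parent=X
Step 4 (set N): focus=N path=1 depth=1 children=['P', 'C'] left=['G'] right=[] parent=X
Step 5 (left): focus=G path=0 depth=1 children=['Z', 'B'] left=[] right=['N'] parent=X
Step 6 (up): focus=X path=root depth=0 children=['G', 'N'] (at root)
Step 7 (down 0): focus=G path=0 depth=1 children=['Z', 'B'] left=[] right=['N'] parent=X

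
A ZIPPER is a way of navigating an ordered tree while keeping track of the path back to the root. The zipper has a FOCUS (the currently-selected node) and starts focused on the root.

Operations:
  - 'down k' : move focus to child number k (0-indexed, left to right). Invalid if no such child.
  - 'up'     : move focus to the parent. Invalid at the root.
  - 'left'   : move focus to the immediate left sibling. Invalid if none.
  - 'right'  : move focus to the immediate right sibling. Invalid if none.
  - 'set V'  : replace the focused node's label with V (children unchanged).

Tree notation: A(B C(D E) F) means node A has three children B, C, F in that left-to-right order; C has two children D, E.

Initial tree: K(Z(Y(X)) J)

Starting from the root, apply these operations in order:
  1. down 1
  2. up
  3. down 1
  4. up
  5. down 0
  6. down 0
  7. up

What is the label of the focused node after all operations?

Answer: Z

Derivation:
Step 1 (down 1): focus=J path=1 depth=1 children=[] left=['Z'] right=[] parent=K
Step 2 (up): focus=K path=root depth=0 children=['Z', 'J'] (at root)
Step 3 (down 1): focus=J path=1 depth=1 children=[] left=['Z'] right=[] parent=K
Step 4 (up): focus=K path=root depth=0 children=['Z', 'J'] (at root)
Step 5 (down 0): focus=Z path=0 depth=1 children=['Y'] left=[] right=['J'] parent=K
Step 6 (down 0): focus=Y path=0/0 depth=2 children=['X'] left=[] right=[] parent=Z
Step 7 (up): focus=Z path=0 depth=1 children=['Y'] left=[] right=['J'] parent=K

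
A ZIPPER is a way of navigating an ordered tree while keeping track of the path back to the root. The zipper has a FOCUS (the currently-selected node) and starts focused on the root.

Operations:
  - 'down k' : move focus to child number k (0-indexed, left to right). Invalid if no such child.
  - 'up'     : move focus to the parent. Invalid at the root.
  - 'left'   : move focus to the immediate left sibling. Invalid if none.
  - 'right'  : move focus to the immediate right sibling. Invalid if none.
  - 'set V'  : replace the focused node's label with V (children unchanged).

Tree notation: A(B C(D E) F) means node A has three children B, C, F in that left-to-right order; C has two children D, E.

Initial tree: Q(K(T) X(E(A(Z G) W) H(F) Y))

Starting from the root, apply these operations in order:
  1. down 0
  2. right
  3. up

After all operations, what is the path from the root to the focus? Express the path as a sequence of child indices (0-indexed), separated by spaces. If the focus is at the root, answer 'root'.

Step 1 (down 0): focus=K path=0 depth=1 children=['T'] left=[] right=['X'] parent=Q
Step 2 (right): focus=X path=1 depth=1 children=['E', 'H', 'Y'] left=['K'] right=[] parent=Q
Step 3 (up): focus=Q path=root depth=0 children=['K', 'X'] (at root)

Answer: root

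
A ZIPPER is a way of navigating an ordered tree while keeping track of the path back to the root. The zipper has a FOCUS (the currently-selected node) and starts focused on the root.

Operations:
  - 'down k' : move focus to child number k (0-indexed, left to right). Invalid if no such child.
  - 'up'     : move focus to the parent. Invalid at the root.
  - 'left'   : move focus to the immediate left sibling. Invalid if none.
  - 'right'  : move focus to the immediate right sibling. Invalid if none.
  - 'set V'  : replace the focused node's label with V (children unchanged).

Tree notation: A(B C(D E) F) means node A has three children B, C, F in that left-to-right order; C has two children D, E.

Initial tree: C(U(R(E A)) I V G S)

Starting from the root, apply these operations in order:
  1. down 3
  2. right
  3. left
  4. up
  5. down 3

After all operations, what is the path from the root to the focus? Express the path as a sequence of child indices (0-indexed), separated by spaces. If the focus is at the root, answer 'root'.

Step 1 (down 3): focus=G path=3 depth=1 children=[] left=['U', 'I', 'V'] right=['S'] parent=C
Step 2 (right): focus=S path=4 depth=1 children=[] left=['U', 'I', 'V', 'G'] right=[] parent=C
Step 3 (left): focus=G path=3 depth=1 children=[] left=['U', 'I', 'V'] right=['S'] parent=C
Step 4 (up): focus=C path=root depth=0 children=['U', 'I', 'V', 'G', 'S'] (at root)
Step 5 (down 3): focus=G path=3 depth=1 children=[] left=['U', 'I', 'V'] right=['S'] parent=C

Answer: 3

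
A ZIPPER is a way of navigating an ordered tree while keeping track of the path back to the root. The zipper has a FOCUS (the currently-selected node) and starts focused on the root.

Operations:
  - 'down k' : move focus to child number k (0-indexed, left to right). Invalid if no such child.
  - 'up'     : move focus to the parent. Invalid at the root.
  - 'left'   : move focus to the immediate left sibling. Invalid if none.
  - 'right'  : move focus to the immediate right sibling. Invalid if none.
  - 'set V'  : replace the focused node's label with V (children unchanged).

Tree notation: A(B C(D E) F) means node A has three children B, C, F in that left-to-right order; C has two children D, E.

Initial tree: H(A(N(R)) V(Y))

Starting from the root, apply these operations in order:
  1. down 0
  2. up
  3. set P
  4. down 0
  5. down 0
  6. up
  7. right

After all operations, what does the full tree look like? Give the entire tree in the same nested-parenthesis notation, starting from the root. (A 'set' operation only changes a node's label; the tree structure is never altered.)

Answer: P(A(N(R)) V(Y))

Derivation:
Step 1 (down 0): focus=A path=0 depth=1 children=['N'] left=[] right=['V'] parent=H
Step 2 (up): focus=H path=root depth=0 children=['A', 'V'] (at root)
Step 3 (set P): focus=P path=root depth=0 children=['A', 'V'] (at root)
Step 4 (down 0): focus=A path=0 depth=1 children=['N'] left=[] right=['V'] parent=P
Step 5 (down 0): focus=N path=0/0 depth=2 children=['R'] left=[] right=[] parent=A
Step 6 (up): focus=A path=0 depth=1 children=['N'] left=[] right=['V'] parent=P
Step 7 (right): focus=V path=1 depth=1 children=['Y'] left=['A'] right=[] parent=P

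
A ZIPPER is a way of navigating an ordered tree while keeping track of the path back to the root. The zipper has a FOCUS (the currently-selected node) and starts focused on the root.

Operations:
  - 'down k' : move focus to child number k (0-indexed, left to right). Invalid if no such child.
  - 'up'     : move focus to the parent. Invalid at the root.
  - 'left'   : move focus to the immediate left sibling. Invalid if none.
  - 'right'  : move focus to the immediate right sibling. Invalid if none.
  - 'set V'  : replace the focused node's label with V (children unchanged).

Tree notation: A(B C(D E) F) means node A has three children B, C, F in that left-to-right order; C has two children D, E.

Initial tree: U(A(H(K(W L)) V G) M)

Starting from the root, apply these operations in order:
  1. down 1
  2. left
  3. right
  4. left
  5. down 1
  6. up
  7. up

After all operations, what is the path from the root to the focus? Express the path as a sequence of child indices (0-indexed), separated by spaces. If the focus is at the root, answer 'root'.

Answer: root

Derivation:
Step 1 (down 1): focus=M path=1 depth=1 children=[] left=['A'] right=[] parent=U
Step 2 (left): focus=A path=0 depth=1 children=['H', 'V', 'G'] left=[] right=['M'] parent=U
Step 3 (right): focus=M path=1 depth=1 children=[] left=['A'] right=[] parent=U
Step 4 (left): focus=A path=0 depth=1 children=['H', 'V', 'G'] left=[] right=['M'] parent=U
Step 5 (down 1): focus=V path=0/1 depth=2 children=[] left=['H'] right=['G'] parent=A
Step 6 (up): focus=A path=0 depth=1 children=['H', 'V', 'G'] left=[] right=['M'] parent=U
Step 7 (up): focus=U path=root depth=0 children=['A', 'M'] (at root)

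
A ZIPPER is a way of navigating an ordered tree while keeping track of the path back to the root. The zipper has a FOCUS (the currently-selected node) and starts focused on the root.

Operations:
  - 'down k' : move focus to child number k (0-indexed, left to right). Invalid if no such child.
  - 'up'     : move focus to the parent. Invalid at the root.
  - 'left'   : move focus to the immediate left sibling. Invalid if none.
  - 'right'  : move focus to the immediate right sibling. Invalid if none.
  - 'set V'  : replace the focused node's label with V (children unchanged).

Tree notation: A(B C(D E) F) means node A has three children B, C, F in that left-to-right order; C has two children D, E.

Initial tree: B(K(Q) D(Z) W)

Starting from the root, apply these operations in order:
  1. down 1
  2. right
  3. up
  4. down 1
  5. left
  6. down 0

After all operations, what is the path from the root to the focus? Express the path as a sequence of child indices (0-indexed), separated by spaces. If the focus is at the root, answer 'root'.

Answer: 0 0

Derivation:
Step 1 (down 1): focus=D path=1 depth=1 children=['Z'] left=['K'] right=['W'] parent=B
Step 2 (right): focus=W path=2 depth=1 children=[] left=['K', 'D'] right=[] parent=B
Step 3 (up): focus=B path=root depth=0 children=['K', 'D', 'W'] (at root)
Step 4 (down 1): focus=D path=1 depth=1 children=['Z'] left=['K'] right=['W'] parent=B
Step 5 (left): focus=K path=0 depth=1 children=['Q'] left=[] right=['D', 'W'] parent=B
Step 6 (down 0): focus=Q path=0/0 depth=2 children=[] left=[] right=[] parent=K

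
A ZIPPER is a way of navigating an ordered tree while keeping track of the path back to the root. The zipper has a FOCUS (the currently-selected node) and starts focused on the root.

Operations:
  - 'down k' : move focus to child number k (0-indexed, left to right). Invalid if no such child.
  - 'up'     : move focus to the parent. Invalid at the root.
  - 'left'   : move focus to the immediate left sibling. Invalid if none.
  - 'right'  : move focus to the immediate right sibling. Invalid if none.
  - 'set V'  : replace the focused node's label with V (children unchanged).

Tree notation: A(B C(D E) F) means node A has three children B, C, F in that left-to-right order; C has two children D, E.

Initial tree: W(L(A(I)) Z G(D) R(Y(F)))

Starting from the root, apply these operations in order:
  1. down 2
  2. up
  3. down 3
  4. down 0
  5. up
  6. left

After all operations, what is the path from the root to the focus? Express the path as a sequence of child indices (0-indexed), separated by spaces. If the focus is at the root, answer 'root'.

Step 1 (down 2): focus=G path=2 depth=1 children=['D'] left=['L', 'Z'] right=['R'] parent=W
Step 2 (up): focus=W path=root depth=0 children=['L', 'Z', 'G', 'R'] (at root)
Step 3 (down 3): focus=R path=3 depth=1 children=['Y'] left=['L', 'Z', 'G'] right=[] parent=W
Step 4 (down 0): focus=Y path=3/0 depth=2 children=['F'] left=[] right=[] parent=R
Step 5 (up): focus=R path=3 depth=1 children=['Y'] left=['L', 'Z', 'G'] right=[] parent=W
Step 6 (left): focus=G path=2 depth=1 children=['D'] left=['L', 'Z'] right=['R'] parent=W

Answer: 2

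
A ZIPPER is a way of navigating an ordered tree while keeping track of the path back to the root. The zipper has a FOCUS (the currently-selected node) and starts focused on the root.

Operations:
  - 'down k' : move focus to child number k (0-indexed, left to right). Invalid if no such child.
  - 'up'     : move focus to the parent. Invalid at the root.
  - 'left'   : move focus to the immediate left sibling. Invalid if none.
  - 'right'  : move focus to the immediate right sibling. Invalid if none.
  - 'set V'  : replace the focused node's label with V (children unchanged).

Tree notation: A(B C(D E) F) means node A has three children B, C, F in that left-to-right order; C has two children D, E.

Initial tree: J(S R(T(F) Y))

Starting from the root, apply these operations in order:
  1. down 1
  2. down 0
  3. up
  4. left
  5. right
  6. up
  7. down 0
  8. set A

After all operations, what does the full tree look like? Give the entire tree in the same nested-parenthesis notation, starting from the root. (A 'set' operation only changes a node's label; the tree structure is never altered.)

Step 1 (down 1): focus=R path=1 depth=1 children=['T', 'Y'] left=['S'] right=[] parent=J
Step 2 (down 0): focus=T path=1/0 depth=2 children=['F'] left=[] right=['Y'] parent=R
Step 3 (up): focus=R path=1 depth=1 children=['T', 'Y'] left=['S'] right=[] parent=J
Step 4 (left): focus=S path=0 depth=1 children=[] left=[] right=['R'] parent=J
Step 5 (right): focus=R path=1 depth=1 children=['T', 'Y'] left=['S'] right=[] parent=J
Step 6 (up): focus=J path=root depth=0 children=['S', 'R'] (at root)
Step 7 (down 0): focus=S path=0 depth=1 children=[] left=[] right=['R'] parent=J
Step 8 (set A): focus=A path=0 depth=1 children=[] left=[] right=['R'] parent=J

Answer: J(A R(T(F) Y))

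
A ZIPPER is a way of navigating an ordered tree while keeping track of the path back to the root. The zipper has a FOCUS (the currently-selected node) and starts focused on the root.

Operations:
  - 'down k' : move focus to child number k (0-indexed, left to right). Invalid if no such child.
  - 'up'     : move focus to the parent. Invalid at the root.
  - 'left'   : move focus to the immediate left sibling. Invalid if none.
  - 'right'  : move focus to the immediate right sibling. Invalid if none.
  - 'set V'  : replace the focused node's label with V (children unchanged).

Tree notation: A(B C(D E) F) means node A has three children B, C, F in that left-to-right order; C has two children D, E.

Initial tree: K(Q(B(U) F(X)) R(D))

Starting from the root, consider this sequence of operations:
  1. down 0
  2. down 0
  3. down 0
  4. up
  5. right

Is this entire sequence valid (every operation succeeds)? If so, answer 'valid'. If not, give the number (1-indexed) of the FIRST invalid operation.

Answer: valid

Derivation:
Step 1 (down 0): focus=Q path=0 depth=1 children=['B', 'F'] left=[] right=['R'] parent=K
Step 2 (down 0): focus=B path=0/0 depth=2 children=['U'] left=[] right=['F'] parent=Q
Step 3 (down 0): focus=U path=0/0/0 depth=3 children=[] left=[] right=[] parent=B
Step 4 (up): focus=B path=0/0 depth=2 children=['U'] left=[] right=['F'] parent=Q
Step 5 (right): focus=F path=0/1 depth=2 children=['X'] left=['B'] right=[] parent=Q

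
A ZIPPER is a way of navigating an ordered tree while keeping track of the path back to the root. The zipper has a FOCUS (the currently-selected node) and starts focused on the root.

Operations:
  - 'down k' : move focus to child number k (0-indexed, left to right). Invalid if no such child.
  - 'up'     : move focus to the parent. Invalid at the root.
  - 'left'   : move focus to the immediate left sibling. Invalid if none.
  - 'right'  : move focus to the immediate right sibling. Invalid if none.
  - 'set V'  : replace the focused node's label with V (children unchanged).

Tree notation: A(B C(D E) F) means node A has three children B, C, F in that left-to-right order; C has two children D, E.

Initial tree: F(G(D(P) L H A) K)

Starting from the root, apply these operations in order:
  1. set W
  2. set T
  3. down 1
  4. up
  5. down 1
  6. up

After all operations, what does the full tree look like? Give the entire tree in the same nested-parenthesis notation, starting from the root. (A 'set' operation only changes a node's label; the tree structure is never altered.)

Answer: T(G(D(P) L H A) K)

Derivation:
Step 1 (set W): focus=W path=root depth=0 children=['G', 'K'] (at root)
Step 2 (set T): focus=T path=root depth=0 children=['G', 'K'] (at root)
Step 3 (down 1): focus=K path=1 depth=1 children=[] left=['G'] right=[] parent=T
Step 4 (up): focus=T path=root depth=0 children=['G', 'K'] (at root)
Step 5 (down 1): focus=K path=1 depth=1 children=[] left=['G'] right=[] parent=T
Step 6 (up): focus=T path=root depth=0 children=['G', 'K'] (at root)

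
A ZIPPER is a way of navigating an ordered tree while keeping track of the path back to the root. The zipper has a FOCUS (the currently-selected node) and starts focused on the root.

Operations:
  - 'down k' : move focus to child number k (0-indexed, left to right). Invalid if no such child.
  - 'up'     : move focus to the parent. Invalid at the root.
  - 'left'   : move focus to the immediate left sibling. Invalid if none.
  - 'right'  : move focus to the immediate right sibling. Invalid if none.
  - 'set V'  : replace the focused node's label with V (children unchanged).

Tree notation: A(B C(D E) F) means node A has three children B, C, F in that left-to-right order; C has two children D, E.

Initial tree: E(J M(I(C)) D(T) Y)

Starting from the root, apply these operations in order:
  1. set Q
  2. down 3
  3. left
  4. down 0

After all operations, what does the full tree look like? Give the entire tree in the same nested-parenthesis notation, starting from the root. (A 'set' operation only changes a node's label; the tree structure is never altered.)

Answer: Q(J M(I(C)) D(T) Y)

Derivation:
Step 1 (set Q): focus=Q path=root depth=0 children=['J', 'M', 'D', 'Y'] (at root)
Step 2 (down 3): focus=Y path=3 depth=1 children=[] left=['J', 'M', 'D'] right=[] parent=Q
Step 3 (left): focus=D path=2 depth=1 children=['T'] left=['J', 'M'] right=['Y'] parent=Q
Step 4 (down 0): focus=T path=2/0 depth=2 children=[] left=[] right=[] parent=D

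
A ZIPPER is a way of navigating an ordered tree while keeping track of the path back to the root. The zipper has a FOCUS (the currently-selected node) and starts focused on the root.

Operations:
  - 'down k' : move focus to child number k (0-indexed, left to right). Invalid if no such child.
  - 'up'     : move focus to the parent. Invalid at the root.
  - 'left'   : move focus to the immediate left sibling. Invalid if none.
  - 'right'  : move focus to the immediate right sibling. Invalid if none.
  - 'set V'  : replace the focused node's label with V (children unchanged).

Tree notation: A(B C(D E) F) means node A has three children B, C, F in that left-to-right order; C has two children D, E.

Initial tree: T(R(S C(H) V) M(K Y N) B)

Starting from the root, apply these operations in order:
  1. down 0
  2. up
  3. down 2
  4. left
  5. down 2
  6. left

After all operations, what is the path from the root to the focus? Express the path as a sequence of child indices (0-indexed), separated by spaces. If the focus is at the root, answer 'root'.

Answer: 1 1

Derivation:
Step 1 (down 0): focus=R path=0 depth=1 children=['S', 'C', 'V'] left=[] right=['M', 'B'] parent=T
Step 2 (up): focus=T path=root depth=0 children=['R', 'M', 'B'] (at root)
Step 3 (down 2): focus=B path=2 depth=1 children=[] left=['R', 'M'] right=[] parent=T
Step 4 (left): focus=M path=1 depth=1 children=['K', 'Y', 'N'] left=['R'] right=['B'] parent=T
Step 5 (down 2): focus=N path=1/2 depth=2 children=[] left=['K', 'Y'] right=[] parent=M
Step 6 (left): focus=Y path=1/1 depth=2 children=[] left=['K'] right=['N'] parent=M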